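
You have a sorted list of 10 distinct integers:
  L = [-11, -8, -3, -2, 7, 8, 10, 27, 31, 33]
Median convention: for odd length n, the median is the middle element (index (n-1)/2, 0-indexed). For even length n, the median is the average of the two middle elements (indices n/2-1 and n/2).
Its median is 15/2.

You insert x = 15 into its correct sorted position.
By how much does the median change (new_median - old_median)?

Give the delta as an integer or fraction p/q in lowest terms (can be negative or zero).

Answer: 1/2

Derivation:
Old median = 15/2
After inserting x = 15: new sorted = [-11, -8, -3, -2, 7, 8, 10, 15, 27, 31, 33]
New median = 8
Delta = 8 - 15/2 = 1/2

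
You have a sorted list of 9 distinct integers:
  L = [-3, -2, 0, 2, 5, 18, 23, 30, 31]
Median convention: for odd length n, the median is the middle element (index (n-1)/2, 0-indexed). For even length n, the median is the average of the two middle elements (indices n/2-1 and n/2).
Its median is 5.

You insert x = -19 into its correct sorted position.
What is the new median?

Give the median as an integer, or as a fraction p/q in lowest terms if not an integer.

Answer: 7/2

Derivation:
Old list (sorted, length 9): [-3, -2, 0, 2, 5, 18, 23, 30, 31]
Old median = 5
Insert x = -19
Old length odd (9). Middle was index 4 = 5.
New length even (10). New median = avg of two middle elements.
x = -19: 0 elements are < x, 9 elements are > x.
New sorted list: [-19, -3, -2, 0, 2, 5, 18, 23, 30, 31]
New median = 7/2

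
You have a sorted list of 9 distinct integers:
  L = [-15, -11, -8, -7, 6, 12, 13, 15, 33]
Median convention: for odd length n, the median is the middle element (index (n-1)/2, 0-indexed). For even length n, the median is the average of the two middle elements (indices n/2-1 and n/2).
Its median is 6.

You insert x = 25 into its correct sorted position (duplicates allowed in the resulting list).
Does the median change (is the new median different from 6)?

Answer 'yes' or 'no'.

Old median = 6
Insert x = 25
New median = 9
Changed? yes

Answer: yes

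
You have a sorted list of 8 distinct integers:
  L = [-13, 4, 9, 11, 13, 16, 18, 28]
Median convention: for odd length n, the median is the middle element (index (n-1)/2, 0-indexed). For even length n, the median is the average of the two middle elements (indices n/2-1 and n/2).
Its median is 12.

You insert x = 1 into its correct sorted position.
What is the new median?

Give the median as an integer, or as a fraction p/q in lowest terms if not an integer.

Answer: 11

Derivation:
Old list (sorted, length 8): [-13, 4, 9, 11, 13, 16, 18, 28]
Old median = 12
Insert x = 1
Old length even (8). Middle pair: indices 3,4 = 11,13.
New length odd (9). New median = single middle element.
x = 1: 1 elements are < x, 7 elements are > x.
New sorted list: [-13, 1, 4, 9, 11, 13, 16, 18, 28]
New median = 11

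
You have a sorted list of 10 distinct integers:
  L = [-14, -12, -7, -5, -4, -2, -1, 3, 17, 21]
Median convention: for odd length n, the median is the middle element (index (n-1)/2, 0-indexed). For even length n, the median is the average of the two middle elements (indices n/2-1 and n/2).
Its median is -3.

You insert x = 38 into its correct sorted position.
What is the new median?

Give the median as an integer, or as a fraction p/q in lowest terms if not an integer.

Old list (sorted, length 10): [-14, -12, -7, -5, -4, -2, -1, 3, 17, 21]
Old median = -3
Insert x = 38
Old length even (10). Middle pair: indices 4,5 = -4,-2.
New length odd (11). New median = single middle element.
x = 38: 10 elements are < x, 0 elements are > x.
New sorted list: [-14, -12, -7, -5, -4, -2, -1, 3, 17, 21, 38]
New median = -2

Answer: -2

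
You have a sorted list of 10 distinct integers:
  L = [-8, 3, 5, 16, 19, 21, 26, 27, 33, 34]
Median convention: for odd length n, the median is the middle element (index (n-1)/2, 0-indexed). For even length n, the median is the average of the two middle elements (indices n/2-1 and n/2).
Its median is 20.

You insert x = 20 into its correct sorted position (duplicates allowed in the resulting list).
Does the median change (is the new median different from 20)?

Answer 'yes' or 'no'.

Old median = 20
Insert x = 20
New median = 20
Changed? no

Answer: no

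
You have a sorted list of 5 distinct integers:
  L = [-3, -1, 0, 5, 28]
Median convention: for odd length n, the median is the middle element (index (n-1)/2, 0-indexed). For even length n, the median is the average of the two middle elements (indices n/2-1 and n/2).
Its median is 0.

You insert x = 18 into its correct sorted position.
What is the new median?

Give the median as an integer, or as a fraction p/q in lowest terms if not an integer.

Old list (sorted, length 5): [-3, -1, 0, 5, 28]
Old median = 0
Insert x = 18
Old length odd (5). Middle was index 2 = 0.
New length even (6). New median = avg of two middle elements.
x = 18: 4 elements are < x, 1 elements are > x.
New sorted list: [-3, -1, 0, 5, 18, 28]
New median = 5/2

Answer: 5/2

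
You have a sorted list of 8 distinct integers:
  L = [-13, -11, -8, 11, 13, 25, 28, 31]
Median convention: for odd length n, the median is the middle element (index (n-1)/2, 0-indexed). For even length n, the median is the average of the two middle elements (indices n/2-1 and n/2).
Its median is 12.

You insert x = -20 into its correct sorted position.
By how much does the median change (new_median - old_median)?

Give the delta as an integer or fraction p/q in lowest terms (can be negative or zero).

Old median = 12
After inserting x = -20: new sorted = [-20, -13, -11, -8, 11, 13, 25, 28, 31]
New median = 11
Delta = 11 - 12 = -1

Answer: -1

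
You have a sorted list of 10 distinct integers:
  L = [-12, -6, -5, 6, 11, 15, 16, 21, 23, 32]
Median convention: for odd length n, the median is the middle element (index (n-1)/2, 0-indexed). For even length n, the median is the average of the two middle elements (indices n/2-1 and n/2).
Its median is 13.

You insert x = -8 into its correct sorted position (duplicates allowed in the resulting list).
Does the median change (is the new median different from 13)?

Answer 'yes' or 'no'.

Answer: yes

Derivation:
Old median = 13
Insert x = -8
New median = 11
Changed? yes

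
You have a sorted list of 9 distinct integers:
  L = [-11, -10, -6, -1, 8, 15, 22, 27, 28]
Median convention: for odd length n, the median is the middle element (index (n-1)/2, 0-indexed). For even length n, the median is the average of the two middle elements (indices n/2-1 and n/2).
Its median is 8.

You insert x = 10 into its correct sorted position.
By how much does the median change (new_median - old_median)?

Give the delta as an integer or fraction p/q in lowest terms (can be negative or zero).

Answer: 1

Derivation:
Old median = 8
After inserting x = 10: new sorted = [-11, -10, -6, -1, 8, 10, 15, 22, 27, 28]
New median = 9
Delta = 9 - 8 = 1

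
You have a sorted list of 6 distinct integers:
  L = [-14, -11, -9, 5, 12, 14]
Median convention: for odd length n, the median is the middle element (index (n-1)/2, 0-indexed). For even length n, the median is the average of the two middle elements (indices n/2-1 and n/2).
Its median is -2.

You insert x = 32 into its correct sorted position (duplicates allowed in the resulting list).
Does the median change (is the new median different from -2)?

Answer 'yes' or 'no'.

Old median = -2
Insert x = 32
New median = 5
Changed? yes

Answer: yes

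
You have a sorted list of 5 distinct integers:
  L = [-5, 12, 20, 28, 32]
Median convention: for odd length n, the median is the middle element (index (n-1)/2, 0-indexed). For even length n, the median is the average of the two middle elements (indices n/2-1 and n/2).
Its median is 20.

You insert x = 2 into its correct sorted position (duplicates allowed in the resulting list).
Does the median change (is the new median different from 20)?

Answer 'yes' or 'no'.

Answer: yes

Derivation:
Old median = 20
Insert x = 2
New median = 16
Changed? yes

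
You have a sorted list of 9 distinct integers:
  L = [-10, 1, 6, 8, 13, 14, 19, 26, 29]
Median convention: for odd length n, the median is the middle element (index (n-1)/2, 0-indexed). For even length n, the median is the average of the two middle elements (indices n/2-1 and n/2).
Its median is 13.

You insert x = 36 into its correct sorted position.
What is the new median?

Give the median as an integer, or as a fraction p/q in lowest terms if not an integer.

Old list (sorted, length 9): [-10, 1, 6, 8, 13, 14, 19, 26, 29]
Old median = 13
Insert x = 36
Old length odd (9). Middle was index 4 = 13.
New length even (10). New median = avg of two middle elements.
x = 36: 9 elements are < x, 0 elements are > x.
New sorted list: [-10, 1, 6, 8, 13, 14, 19, 26, 29, 36]
New median = 27/2

Answer: 27/2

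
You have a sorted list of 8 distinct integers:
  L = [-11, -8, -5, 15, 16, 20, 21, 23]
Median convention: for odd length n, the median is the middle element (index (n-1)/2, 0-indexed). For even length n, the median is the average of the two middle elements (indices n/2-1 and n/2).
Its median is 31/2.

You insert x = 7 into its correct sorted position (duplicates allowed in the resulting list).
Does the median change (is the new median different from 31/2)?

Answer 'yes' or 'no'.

Old median = 31/2
Insert x = 7
New median = 15
Changed? yes

Answer: yes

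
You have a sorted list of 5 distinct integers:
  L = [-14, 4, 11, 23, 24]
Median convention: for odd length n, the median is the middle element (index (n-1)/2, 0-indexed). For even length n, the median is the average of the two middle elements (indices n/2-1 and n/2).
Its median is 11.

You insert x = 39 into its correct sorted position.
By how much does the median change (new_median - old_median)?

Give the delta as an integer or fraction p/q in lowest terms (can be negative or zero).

Answer: 6

Derivation:
Old median = 11
After inserting x = 39: new sorted = [-14, 4, 11, 23, 24, 39]
New median = 17
Delta = 17 - 11 = 6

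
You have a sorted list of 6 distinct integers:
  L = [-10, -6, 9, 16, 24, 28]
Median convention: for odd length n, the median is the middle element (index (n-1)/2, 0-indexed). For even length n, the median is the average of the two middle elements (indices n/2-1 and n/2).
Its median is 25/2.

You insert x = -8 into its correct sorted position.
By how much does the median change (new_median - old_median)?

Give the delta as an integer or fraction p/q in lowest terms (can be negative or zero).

Old median = 25/2
After inserting x = -8: new sorted = [-10, -8, -6, 9, 16, 24, 28]
New median = 9
Delta = 9 - 25/2 = -7/2

Answer: -7/2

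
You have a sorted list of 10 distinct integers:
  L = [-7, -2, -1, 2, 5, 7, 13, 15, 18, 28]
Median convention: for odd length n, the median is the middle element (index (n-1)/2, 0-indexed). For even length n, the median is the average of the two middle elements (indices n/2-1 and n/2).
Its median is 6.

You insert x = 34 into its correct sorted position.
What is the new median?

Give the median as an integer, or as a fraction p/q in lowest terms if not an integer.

Answer: 7

Derivation:
Old list (sorted, length 10): [-7, -2, -1, 2, 5, 7, 13, 15, 18, 28]
Old median = 6
Insert x = 34
Old length even (10). Middle pair: indices 4,5 = 5,7.
New length odd (11). New median = single middle element.
x = 34: 10 elements are < x, 0 elements are > x.
New sorted list: [-7, -2, -1, 2, 5, 7, 13, 15, 18, 28, 34]
New median = 7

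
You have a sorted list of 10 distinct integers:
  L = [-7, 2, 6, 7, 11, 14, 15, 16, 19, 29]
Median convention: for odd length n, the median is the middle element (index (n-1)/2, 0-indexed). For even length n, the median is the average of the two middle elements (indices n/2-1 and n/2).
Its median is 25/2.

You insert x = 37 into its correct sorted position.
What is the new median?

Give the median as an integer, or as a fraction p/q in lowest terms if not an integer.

Old list (sorted, length 10): [-7, 2, 6, 7, 11, 14, 15, 16, 19, 29]
Old median = 25/2
Insert x = 37
Old length even (10). Middle pair: indices 4,5 = 11,14.
New length odd (11). New median = single middle element.
x = 37: 10 elements are < x, 0 elements are > x.
New sorted list: [-7, 2, 6, 7, 11, 14, 15, 16, 19, 29, 37]
New median = 14

Answer: 14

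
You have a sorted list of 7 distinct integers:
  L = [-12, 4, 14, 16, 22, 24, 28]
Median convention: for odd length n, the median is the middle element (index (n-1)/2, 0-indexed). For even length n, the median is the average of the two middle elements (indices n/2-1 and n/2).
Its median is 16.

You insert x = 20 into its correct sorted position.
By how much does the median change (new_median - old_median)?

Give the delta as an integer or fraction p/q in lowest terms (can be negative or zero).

Old median = 16
After inserting x = 20: new sorted = [-12, 4, 14, 16, 20, 22, 24, 28]
New median = 18
Delta = 18 - 16 = 2

Answer: 2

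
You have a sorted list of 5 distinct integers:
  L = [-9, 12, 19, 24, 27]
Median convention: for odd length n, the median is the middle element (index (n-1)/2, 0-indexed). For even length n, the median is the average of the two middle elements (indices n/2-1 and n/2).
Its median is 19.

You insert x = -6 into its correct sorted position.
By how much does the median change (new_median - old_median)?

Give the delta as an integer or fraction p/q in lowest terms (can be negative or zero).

Answer: -7/2

Derivation:
Old median = 19
After inserting x = -6: new sorted = [-9, -6, 12, 19, 24, 27]
New median = 31/2
Delta = 31/2 - 19 = -7/2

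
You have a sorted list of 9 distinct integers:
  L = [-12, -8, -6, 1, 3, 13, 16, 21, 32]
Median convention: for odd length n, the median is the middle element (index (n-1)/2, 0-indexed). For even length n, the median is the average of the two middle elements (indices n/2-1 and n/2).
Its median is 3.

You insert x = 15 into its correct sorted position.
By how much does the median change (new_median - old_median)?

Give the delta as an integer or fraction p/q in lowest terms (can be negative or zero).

Answer: 5

Derivation:
Old median = 3
After inserting x = 15: new sorted = [-12, -8, -6, 1, 3, 13, 15, 16, 21, 32]
New median = 8
Delta = 8 - 3 = 5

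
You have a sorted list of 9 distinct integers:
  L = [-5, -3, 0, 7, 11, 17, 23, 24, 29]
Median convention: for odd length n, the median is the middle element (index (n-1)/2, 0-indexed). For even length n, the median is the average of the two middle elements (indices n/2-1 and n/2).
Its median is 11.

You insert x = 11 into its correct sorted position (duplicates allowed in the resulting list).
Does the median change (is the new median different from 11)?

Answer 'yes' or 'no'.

Answer: no

Derivation:
Old median = 11
Insert x = 11
New median = 11
Changed? no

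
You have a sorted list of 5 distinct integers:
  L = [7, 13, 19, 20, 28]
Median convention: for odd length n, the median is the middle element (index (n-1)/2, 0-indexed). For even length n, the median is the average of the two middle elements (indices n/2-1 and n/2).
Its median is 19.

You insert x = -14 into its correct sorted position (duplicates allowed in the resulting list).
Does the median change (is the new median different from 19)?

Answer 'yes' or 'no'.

Old median = 19
Insert x = -14
New median = 16
Changed? yes

Answer: yes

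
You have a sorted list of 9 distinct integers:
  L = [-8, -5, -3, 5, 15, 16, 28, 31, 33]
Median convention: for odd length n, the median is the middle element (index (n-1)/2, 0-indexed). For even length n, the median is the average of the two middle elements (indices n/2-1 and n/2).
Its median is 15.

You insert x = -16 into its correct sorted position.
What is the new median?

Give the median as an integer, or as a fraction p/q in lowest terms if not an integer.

Answer: 10

Derivation:
Old list (sorted, length 9): [-8, -5, -3, 5, 15, 16, 28, 31, 33]
Old median = 15
Insert x = -16
Old length odd (9). Middle was index 4 = 15.
New length even (10). New median = avg of two middle elements.
x = -16: 0 elements are < x, 9 elements are > x.
New sorted list: [-16, -8, -5, -3, 5, 15, 16, 28, 31, 33]
New median = 10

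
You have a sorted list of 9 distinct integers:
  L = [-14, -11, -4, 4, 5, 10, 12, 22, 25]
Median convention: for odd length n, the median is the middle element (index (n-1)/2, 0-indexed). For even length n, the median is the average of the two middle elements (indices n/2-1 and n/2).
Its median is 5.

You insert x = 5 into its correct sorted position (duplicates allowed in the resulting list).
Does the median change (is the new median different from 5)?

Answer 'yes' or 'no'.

Old median = 5
Insert x = 5
New median = 5
Changed? no

Answer: no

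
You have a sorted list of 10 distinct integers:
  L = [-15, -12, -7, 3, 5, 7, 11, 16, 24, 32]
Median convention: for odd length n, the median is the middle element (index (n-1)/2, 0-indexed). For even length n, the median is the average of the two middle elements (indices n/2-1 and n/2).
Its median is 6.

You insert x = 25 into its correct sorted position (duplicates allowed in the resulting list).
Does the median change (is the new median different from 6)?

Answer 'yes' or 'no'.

Answer: yes

Derivation:
Old median = 6
Insert x = 25
New median = 7
Changed? yes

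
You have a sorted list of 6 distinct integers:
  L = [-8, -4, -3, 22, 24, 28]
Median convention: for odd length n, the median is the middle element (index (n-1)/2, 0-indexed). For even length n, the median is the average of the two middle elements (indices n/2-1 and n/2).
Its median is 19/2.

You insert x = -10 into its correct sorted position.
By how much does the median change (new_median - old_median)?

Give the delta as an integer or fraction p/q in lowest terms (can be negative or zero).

Answer: -25/2

Derivation:
Old median = 19/2
After inserting x = -10: new sorted = [-10, -8, -4, -3, 22, 24, 28]
New median = -3
Delta = -3 - 19/2 = -25/2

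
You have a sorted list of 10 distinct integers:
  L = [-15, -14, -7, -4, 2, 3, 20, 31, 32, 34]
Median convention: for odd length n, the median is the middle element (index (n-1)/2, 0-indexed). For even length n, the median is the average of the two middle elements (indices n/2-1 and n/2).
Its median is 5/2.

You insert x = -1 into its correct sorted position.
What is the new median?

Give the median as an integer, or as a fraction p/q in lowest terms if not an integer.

Old list (sorted, length 10): [-15, -14, -7, -4, 2, 3, 20, 31, 32, 34]
Old median = 5/2
Insert x = -1
Old length even (10). Middle pair: indices 4,5 = 2,3.
New length odd (11). New median = single middle element.
x = -1: 4 elements are < x, 6 elements are > x.
New sorted list: [-15, -14, -7, -4, -1, 2, 3, 20, 31, 32, 34]
New median = 2

Answer: 2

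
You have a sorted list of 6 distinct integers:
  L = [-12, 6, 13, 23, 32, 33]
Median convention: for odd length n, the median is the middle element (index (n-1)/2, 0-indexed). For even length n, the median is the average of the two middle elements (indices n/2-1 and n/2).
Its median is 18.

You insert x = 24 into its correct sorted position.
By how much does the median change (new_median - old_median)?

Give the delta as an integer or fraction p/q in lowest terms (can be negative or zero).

Answer: 5

Derivation:
Old median = 18
After inserting x = 24: new sorted = [-12, 6, 13, 23, 24, 32, 33]
New median = 23
Delta = 23 - 18 = 5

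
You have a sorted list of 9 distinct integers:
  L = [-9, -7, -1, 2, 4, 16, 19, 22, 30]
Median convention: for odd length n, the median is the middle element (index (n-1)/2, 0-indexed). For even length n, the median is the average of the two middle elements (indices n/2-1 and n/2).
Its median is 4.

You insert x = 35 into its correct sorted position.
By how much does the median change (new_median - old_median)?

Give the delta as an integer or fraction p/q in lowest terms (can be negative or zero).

Answer: 6

Derivation:
Old median = 4
After inserting x = 35: new sorted = [-9, -7, -1, 2, 4, 16, 19, 22, 30, 35]
New median = 10
Delta = 10 - 4 = 6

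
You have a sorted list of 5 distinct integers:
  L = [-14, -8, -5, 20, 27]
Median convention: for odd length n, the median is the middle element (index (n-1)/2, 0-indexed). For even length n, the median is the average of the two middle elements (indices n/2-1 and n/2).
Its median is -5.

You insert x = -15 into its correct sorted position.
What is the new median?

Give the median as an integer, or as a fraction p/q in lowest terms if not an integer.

Answer: -13/2

Derivation:
Old list (sorted, length 5): [-14, -8, -5, 20, 27]
Old median = -5
Insert x = -15
Old length odd (5). Middle was index 2 = -5.
New length even (6). New median = avg of two middle elements.
x = -15: 0 elements are < x, 5 elements are > x.
New sorted list: [-15, -14, -8, -5, 20, 27]
New median = -13/2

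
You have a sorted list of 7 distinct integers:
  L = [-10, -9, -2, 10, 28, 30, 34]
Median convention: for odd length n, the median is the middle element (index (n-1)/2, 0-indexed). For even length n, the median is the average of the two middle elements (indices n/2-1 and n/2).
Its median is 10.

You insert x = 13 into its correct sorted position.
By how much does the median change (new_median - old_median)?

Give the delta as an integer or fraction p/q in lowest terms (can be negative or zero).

Answer: 3/2

Derivation:
Old median = 10
After inserting x = 13: new sorted = [-10, -9, -2, 10, 13, 28, 30, 34]
New median = 23/2
Delta = 23/2 - 10 = 3/2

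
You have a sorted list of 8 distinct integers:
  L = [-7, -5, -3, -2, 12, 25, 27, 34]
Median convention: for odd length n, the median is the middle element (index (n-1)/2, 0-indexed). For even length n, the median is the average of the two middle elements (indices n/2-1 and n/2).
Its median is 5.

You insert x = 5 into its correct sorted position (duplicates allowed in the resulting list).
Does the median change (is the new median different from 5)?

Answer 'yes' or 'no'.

Answer: no

Derivation:
Old median = 5
Insert x = 5
New median = 5
Changed? no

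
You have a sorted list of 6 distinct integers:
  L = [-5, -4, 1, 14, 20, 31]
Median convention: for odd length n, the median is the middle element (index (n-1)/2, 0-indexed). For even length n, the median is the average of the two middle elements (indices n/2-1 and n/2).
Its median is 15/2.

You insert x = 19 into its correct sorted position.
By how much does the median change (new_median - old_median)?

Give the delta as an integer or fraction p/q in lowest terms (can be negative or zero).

Old median = 15/2
After inserting x = 19: new sorted = [-5, -4, 1, 14, 19, 20, 31]
New median = 14
Delta = 14 - 15/2 = 13/2

Answer: 13/2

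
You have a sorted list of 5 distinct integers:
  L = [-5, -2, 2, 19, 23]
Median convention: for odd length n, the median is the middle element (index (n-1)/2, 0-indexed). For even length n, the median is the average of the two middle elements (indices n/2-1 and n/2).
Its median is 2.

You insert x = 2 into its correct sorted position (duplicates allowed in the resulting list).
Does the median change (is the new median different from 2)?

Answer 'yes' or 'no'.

Old median = 2
Insert x = 2
New median = 2
Changed? no

Answer: no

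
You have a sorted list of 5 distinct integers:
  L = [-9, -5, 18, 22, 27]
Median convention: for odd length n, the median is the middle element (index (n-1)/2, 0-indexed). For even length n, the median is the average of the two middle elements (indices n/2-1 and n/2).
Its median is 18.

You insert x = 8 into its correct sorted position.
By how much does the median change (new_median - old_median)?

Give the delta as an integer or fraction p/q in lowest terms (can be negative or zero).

Old median = 18
After inserting x = 8: new sorted = [-9, -5, 8, 18, 22, 27]
New median = 13
Delta = 13 - 18 = -5

Answer: -5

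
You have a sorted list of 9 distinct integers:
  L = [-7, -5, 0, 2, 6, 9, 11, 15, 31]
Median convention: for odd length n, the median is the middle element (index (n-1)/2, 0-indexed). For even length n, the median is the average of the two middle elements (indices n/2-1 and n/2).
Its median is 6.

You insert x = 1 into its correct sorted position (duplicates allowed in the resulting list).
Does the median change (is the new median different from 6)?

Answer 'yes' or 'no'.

Old median = 6
Insert x = 1
New median = 4
Changed? yes

Answer: yes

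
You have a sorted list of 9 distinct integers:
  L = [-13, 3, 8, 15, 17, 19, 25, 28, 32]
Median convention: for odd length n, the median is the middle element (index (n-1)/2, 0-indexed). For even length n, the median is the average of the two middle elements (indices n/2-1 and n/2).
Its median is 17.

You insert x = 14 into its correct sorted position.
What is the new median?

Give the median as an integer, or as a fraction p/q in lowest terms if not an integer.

Answer: 16

Derivation:
Old list (sorted, length 9): [-13, 3, 8, 15, 17, 19, 25, 28, 32]
Old median = 17
Insert x = 14
Old length odd (9). Middle was index 4 = 17.
New length even (10). New median = avg of two middle elements.
x = 14: 3 elements are < x, 6 elements are > x.
New sorted list: [-13, 3, 8, 14, 15, 17, 19, 25, 28, 32]
New median = 16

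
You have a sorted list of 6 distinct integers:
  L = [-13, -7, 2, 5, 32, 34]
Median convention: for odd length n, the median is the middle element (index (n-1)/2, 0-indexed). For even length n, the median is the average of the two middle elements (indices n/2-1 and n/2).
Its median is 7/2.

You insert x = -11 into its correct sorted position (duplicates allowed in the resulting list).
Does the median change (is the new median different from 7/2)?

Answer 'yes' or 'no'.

Answer: yes

Derivation:
Old median = 7/2
Insert x = -11
New median = 2
Changed? yes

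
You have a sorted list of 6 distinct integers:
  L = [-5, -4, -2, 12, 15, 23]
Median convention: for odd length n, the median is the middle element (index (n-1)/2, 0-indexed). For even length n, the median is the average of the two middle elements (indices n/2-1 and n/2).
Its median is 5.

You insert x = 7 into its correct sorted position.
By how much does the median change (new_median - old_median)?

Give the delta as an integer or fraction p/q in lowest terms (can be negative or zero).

Answer: 2

Derivation:
Old median = 5
After inserting x = 7: new sorted = [-5, -4, -2, 7, 12, 15, 23]
New median = 7
Delta = 7 - 5 = 2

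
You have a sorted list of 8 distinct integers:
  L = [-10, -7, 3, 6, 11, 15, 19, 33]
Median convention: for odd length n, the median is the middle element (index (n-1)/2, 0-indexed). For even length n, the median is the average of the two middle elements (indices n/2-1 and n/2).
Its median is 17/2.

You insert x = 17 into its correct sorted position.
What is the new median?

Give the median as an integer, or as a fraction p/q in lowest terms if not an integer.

Answer: 11

Derivation:
Old list (sorted, length 8): [-10, -7, 3, 6, 11, 15, 19, 33]
Old median = 17/2
Insert x = 17
Old length even (8). Middle pair: indices 3,4 = 6,11.
New length odd (9). New median = single middle element.
x = 17: 6 elements are < x, 2 elements are > x.
New sorted list: [-10, -7, 3, 6, 11, 15, 17, 19, 33]
New median = 11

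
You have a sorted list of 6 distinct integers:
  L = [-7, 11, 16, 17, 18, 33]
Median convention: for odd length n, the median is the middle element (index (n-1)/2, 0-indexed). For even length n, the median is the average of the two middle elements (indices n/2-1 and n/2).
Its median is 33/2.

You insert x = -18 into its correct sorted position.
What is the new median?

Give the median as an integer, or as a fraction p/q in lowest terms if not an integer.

Answer: 16

Derivation:
Old list (sorted, length 6): [-7, 11, 16, 17, 18, 33]
Old median = 33/2
Insert x = -18
Old length even (6). Middle pair: indices 2,3 = 16,17.
New length odd (7). New median = single middle element.
x = -18: 0 elements are < x, 6 elements are > x.
New sorted list: [-18, -7, 11, 16, 17, 18, 33]
New median = 16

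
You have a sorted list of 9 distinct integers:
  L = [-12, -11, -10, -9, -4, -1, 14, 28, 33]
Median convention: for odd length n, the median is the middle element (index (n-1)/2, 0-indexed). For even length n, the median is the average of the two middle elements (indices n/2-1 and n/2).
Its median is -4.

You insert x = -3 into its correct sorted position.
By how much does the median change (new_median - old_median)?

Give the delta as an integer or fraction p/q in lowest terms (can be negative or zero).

Old median = -4
After inserting x = -3: new sorted = [-12, -11, -10, -9, -4, -3, -1, 14, 28, 33]
New median = -7/2
Delta = -7/2 - -4 = 1/2

Answer: 1/2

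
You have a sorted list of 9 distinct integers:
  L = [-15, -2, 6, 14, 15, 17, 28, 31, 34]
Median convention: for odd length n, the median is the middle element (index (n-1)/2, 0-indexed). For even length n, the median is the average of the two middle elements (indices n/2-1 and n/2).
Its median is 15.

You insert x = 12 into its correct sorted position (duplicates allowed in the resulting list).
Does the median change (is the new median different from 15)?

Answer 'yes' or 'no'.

Old median = 15
Insert x = 12
New median = 29/2
Changed? yes

Answer: yes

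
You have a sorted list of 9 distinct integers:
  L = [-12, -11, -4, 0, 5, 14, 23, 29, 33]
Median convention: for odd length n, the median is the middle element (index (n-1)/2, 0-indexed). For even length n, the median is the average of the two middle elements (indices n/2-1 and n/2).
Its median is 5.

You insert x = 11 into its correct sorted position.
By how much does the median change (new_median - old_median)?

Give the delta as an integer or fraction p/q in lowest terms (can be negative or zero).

Answer: 3

Derivation:
Old median = 5
After inserting x = 11: new sorted = [-12, -11, -4, 0, 5, 11, 14, 23, 29, 33]
New median = 8
Delta = 8 - 5 = 3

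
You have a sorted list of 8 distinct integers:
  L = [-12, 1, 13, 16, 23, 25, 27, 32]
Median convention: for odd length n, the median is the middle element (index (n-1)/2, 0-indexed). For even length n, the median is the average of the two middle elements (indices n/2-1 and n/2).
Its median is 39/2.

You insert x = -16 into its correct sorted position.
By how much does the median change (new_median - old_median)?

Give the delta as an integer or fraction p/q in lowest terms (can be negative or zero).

Old median = 39/2
After inserting x = -16: new sorted = [-16, -12, 1, 13, 16, 23, 25, 27, 32]
New median = 16
Delta = 16 - 39/2 = -7/2

Answer: -7/2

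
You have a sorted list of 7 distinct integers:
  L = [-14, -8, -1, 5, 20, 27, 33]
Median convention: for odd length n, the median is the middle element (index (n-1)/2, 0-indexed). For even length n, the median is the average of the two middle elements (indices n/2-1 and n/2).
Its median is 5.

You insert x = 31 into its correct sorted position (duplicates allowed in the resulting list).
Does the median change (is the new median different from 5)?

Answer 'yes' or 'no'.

Old median = 5
Insert x = 31
New median = 25/2
Changed? yes

Answer: yes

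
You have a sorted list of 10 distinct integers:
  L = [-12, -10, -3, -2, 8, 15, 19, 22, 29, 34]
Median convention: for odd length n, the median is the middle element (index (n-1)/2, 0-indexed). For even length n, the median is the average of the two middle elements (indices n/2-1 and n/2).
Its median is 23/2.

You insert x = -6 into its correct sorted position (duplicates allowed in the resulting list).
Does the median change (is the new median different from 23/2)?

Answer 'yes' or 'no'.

Answer: yes

Derivation:
Old median = 23/2
Insert x = -6
New median = 8
Changed? yes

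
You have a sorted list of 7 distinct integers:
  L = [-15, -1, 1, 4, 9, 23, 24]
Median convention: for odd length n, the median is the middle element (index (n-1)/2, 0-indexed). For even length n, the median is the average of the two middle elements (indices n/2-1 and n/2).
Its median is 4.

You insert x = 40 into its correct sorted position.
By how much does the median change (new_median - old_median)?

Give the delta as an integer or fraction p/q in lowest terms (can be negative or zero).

Old median = 4
After inserting x = 40: new sorted = [-15, -1, 1, 4, 9, 23, 24, 40]
New median = 13/2
Delta = 13/2 - 4 = 5/2

Answer: 5/2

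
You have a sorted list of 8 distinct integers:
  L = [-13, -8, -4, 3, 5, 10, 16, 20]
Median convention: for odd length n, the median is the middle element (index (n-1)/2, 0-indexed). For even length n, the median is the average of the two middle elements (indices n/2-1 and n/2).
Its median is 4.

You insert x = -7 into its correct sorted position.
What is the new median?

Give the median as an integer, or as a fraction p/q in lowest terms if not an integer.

Old list (sorted, length 8): [-13, -8, -4, 3, 5, 10, 16, 20]
Old median = 4
Insert x = -7
Old length even (8). Middle pair: indices 3,4 = 3,5.
New length odd (9). New median = single middle element.
x = -7: 2 elements are < x, 6 elements are > x.
New sorted list: [-13, -8, -7, -4, 3, 5, 10, 16, 20]
New median = 3

Answer: 3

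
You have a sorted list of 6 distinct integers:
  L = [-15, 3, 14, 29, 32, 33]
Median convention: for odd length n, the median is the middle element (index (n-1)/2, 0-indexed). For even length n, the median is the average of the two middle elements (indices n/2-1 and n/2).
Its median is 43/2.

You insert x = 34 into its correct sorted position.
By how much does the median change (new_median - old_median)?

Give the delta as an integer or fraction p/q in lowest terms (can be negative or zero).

Answer: 15/2

Derivation:
Old median = 43/2
After inserting x = 34: new sorted = [-15, 3, 14, 29, 32, 33, 34]
New median = 29
Delta = 29 - 43/2 = 15/2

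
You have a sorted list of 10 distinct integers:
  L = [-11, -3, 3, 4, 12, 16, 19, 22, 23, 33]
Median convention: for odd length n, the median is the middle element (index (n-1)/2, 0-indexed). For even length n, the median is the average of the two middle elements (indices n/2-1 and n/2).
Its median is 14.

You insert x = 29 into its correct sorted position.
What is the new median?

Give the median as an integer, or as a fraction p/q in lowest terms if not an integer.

Old list (sorted, length 10): [-11, -3, 3, 4, 12, 16, 19, 22, 23, 33]
Old median = 14
Insert x = 29
Old length even (10). Middle pair: indices 4,5 = 12,16.
New length odd (11). New median = single middle element.
x = 29: 9 elements are < x, 1 elements are > x.
New sorted list: [-11, -3, 3, 4, 12, 16, 19, 22, 23, 29, 33]
New median = 16

Answer: 16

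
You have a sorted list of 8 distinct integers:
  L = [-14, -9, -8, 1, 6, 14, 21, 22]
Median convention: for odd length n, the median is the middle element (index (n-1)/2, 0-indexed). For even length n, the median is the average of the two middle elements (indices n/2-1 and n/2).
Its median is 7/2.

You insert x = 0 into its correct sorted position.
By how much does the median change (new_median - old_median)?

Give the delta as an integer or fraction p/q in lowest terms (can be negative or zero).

Answer: -5/2

Derivation:
Old median = 7/2
After inserting x = 0: new sorted = [-14, -9, -8, 0, 1, 6, 14, 21, 22]
New median = 1
Delta = 1 - 7/2 = -5/2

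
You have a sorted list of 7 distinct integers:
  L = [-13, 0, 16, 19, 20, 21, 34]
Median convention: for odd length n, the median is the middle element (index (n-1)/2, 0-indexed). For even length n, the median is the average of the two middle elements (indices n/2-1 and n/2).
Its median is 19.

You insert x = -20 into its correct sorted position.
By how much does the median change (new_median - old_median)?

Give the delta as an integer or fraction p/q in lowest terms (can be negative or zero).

Answer: -3/2

Derivation:
Old median = 19
After inserting x = -20: new sorted = [-20, -13, 0, 16, 19, 20, 21, 34]
New median = 35/2
Delta = 35/2 - 19 = -3/2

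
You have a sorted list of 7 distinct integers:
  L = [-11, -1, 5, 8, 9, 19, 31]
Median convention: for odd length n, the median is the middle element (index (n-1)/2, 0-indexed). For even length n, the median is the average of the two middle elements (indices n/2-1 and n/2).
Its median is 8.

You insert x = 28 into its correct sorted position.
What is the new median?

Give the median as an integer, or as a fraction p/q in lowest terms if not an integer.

Answer: 17/2

Derivation:
Old list (sorted, length 7): [-11, -1, 5, 8, 9, 19, 31]
Old median = 8
Insert x = 28
Old length odd (7). Middle was index 3 = 8.
New length even (8). New median = avg of two middle elements.
x = 28: 6 elements are < x, 1 elements are > x.
New sorted list: [-11, -1, 5, 8, 9, 19, 28, 31]
New median = 17/2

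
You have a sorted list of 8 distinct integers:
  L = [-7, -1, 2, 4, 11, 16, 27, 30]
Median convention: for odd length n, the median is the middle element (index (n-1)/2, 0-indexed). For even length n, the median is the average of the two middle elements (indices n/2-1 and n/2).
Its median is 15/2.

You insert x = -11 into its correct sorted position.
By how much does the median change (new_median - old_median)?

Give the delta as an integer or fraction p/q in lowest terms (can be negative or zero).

Answer: -7/2

Derivation:
Old median = 15/2
After inserting x = -11: new sorted = [-11, -7, -1, 2, 4, 11, 16, 27, 30]
New median = 4
Delta = 4 - 15/2 = -7/2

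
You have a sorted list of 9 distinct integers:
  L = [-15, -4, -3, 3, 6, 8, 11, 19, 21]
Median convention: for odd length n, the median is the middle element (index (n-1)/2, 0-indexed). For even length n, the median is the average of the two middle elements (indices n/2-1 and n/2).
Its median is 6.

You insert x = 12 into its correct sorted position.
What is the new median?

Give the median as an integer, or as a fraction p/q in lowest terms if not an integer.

Old list (sorted, length 9): [-15, -4, -3, 3, 6, 8, 11, 19, 21]
Old median = 6
Insert x = 12
Old length odd (9). Middle was index 4 = 6.
New length even (10). New median = avg of two middle elements.
x = 12: 7 elements are < x, 2 elements are > x.
New sorted list: [-15, -4, -3, 3, 6, 8, 11, 12, 19, 21]
New median = 7

Answer: 7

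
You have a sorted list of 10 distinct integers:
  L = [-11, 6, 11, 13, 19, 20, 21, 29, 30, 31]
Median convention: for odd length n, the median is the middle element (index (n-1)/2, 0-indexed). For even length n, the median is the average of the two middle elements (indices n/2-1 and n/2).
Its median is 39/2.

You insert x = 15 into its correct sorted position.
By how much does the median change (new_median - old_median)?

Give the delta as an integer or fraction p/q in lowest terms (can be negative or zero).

Old median = 39/2
After inserting x = 15: new sorted = [-11, 6, 11, 13, 15, 19, 20, 21, 29, 30, 31]
New median = 19
Delta = 19 - 39/2 = -1/2

Answer: -1/2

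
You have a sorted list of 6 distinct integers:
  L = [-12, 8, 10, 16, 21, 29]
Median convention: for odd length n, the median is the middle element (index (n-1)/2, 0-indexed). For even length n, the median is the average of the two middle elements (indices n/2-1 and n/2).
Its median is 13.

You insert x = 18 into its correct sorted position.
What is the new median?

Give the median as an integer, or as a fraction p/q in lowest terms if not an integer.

Old list (sorted, length 6): [-12, 8, 10, 16, 21, 29]
Old median = 13
Insert x = 18
Old length even (6). Middle pair: indices 2,3 = 10,16.
New length odd (7). New median = single middle element.
x = 18: 4 elements are < x, 2 elements are > x.
New sorted list: [-12, 8, 10, 16, 18, 21, 29]
New median = 16

Answer: 16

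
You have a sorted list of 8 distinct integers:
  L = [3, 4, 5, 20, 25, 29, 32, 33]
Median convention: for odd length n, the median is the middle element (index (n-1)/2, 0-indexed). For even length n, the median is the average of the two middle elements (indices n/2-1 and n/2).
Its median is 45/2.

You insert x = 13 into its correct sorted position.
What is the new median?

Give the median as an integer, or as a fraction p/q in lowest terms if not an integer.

Old list (sorted, length 8): [3, 4, 5, 20, 25, 29, 32, 33]
Old median = 45/2
Insert x = 13
Old length even (8). Middle pair: indices 3,4 = 20,25.
New length odd (9). New median = single middle element.
x = 13: 3 elements are < x, 5 elements are > x.
New sorted list: [3, 4, 5, 13, 20, 25, 29, 32, 33]
New median = 20

Answer: 20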